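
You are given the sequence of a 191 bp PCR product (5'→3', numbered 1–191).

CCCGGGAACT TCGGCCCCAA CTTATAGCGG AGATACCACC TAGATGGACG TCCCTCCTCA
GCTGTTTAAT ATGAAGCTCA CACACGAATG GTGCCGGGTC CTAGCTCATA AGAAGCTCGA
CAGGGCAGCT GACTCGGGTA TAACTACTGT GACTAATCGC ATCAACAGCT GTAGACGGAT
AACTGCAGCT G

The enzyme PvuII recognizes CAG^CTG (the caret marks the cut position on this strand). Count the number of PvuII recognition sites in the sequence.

CAGCTG occurs starting at positions 59, 126, 166, 186.
PvuII cuts at 4 sites.

4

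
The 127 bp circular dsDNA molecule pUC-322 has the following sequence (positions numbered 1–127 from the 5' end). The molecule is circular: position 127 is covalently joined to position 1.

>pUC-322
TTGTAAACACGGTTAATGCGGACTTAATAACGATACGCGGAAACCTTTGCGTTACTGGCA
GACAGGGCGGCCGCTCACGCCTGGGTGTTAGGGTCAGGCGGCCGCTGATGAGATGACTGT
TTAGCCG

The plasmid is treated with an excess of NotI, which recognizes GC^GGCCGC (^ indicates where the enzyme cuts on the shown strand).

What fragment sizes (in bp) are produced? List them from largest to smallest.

NotI sites (GCGGCCGC) start at positions 67, 98.
NotI cuts after base 2 of each site, so after positions 68, 99.
Circular molecule, 2 cuts → 2 fragments:
  69–99 → 31 bp
  100–127 then 1–68 → 28 + 68 = 96 bp
Sorted largest to smallest: 96, 31 bp.

96, 31 bp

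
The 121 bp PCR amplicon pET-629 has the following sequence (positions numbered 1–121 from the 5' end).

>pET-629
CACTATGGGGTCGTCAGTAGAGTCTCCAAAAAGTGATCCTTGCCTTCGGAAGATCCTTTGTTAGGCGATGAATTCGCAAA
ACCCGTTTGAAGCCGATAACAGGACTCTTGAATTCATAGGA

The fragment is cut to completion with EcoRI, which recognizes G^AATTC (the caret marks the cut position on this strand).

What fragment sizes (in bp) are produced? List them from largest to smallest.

EcoRI sites (GAATTC) start at positions 70, 110.
EcoRI cuts after the first base of each site, so after positions 70, 110.
Linear molecule, 2 cuts → 3 fragments:
  1–70 → 70 bp
  71–110 → 40 bp
  111–121 → 11 bp
Sorted largest to smallest: 70, 40, 11 bp.

70, 40, 11 bp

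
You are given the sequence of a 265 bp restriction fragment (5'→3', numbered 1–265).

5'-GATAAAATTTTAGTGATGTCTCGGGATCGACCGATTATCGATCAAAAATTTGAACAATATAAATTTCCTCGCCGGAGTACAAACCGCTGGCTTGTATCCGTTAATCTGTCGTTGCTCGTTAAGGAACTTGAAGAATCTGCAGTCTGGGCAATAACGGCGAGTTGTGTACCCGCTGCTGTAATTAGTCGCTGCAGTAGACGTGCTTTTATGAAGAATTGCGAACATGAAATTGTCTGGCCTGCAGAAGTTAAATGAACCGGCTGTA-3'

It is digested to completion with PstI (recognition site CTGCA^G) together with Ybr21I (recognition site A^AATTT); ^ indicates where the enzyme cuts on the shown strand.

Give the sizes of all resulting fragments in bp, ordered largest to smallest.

80, 52, 50, 41, 22, 15, 5 bp

PstI sites (CTGCAG) start at positions 137, 189, 239.
PstI cuts after base 5 of each site (before the last base), so after positions 141, 193, 243.
Ybr21I sites (AAATTT) start at positions 5, 46, 61.
Ybr21I cuts after the first base of each site, so after positions 5, 46, 61.
Combined cut positions: 5, 46, 61, 141, 193, 243.
Linear molecule, 6 cuts → 7 fragments:
  1–5 → 5 bp
  6–46 → 41 bp
  47–61 → 15 bp
  62–141 → 80 bp
  142–193 → 52 bp
  194–243 → 50 bp
  244–265 → 22 bp
Sorted largest to smallest: 80, 52, 50, 41, 22, 15, 5 bp.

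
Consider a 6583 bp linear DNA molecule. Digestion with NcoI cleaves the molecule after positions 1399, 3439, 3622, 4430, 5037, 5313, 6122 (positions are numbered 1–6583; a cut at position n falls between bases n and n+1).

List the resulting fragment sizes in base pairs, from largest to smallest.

Linear molecule, 7 cuts → 8 fragments:
  1399 − 0 = 1399 bp
  3439 − 1399 = 2040 bp
  3622 − 3439 = 183 bp
  4430 − 3622 = 808 bp
  5037 − 4430 = 607 bp
  5313 − 5037 = 276 bp
  6122 − 5313 = 809 bp
  6583 − 6122 = 461 bp
Sorted largest to smallest: 2040, 1399, 809, 808, 607, 461, 276, 183 bp.

2040, 1399, 809, 808, 607, 461, 276, 183 bp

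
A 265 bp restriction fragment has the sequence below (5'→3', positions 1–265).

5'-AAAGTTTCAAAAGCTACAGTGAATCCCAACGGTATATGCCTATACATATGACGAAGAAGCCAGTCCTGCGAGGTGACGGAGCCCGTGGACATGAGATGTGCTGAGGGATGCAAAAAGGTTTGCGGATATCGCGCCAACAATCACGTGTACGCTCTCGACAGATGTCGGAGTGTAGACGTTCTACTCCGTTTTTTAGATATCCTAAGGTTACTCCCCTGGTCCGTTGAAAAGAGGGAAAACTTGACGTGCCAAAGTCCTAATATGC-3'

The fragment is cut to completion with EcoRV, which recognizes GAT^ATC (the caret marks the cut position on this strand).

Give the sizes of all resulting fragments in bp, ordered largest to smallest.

127, 71, 67 bp

EcoRV sites (GATATC) start at positions 125, 196.
EcoRV cuts after base 3 of each site, so after positions 127, 198.
Linear molecule, 2 cuts → 3 fragments:
  1–127 → 127 bp
  128–198 → 71 bp
  199–265 → 67 bp
Sorted largest to smallest: 127, 71, 67 bp.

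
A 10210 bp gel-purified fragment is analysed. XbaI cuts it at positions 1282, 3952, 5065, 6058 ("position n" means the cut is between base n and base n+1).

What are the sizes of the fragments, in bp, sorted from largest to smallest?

Linear molecule, 4 cuts → 5 fragments:
  1282 − 0 = 1282 bp
  3952 − 1282 = 2670 bp
  5065 − 3952 = 1113 bp
  6058 − 5065 = 993 bp
  10210 − 6058 = 4152 bp
Sorted largest to smallest: 4152, 2670, 1282, 1113, 993 bp.

4152, 2670, 1282, 1113, 993 bp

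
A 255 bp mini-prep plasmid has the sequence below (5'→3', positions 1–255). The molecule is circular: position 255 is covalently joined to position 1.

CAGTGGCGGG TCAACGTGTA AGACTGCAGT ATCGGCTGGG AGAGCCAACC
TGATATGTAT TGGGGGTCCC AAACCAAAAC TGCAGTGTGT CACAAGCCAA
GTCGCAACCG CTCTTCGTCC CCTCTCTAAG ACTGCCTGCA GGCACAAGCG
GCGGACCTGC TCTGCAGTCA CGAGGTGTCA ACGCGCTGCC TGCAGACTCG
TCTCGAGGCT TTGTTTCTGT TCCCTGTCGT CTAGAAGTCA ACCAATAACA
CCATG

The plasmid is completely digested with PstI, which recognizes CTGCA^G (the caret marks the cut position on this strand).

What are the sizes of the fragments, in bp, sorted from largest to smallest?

PstI sites (CTGCAG) start at positions 24, 80, 136, 162, 190.
PstI cuts after base 5 of each site (before the last base), so after positions 28, 84, 140, 166, 194.
Circular molecule, 5 cuts → 5 fragments:
  29–84 → 56 bp
  85–140 → 56 bp
  141–166 → 26 bp
  167–194 → 28 bp
  195–255 then 1–28 → 61 + 28 = 89 bp
Sorted largest to smallest: 89, 56, 56, 28, 26 bp.

89, 56, 56, 28, 26 bp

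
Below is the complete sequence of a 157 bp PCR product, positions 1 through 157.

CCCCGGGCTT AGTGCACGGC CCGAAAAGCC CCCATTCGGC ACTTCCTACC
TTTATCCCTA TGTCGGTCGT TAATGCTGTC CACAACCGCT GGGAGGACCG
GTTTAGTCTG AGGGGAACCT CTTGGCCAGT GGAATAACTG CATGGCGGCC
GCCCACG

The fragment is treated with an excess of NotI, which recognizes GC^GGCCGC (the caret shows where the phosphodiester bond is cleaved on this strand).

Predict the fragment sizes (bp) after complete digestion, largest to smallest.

146, 11 bp

The NotI site (GCGGCCGC) starts at position 145.
NotI cuts after base 2 of each site, so after position 146.
Linear molecule, 1 cut → 2 fragments:
  1–146 → 146 bp
  147–157 → 11 bp
Sorted largest to smallest: 146, 11 bp.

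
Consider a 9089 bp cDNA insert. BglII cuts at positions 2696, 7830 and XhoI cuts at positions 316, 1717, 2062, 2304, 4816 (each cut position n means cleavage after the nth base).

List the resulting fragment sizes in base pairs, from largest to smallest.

Combined cut positions (sorted): 316, 1717, 2062, 2304, 2696, 4816, 7830.
Linear molecule, 7 cuts → 8 fragments:
  316 − 0 = 316 bp
  1717 − 316 = 1401 bp
  2062 − 1717 = 345 bp
  2304 − 2062 = 242 bp
  2696 − 2304 = 392 bp
  4816 − 2696 = 2120 bp
  7830 − 4816 = 3014 bp
  9089 − 7830 = 1259 bp
Sorted largest to smallest: 3014, 2120, 1401, 1259, 392, 345, 316, 242 bp.

3014, 2120, 1401, 1259, 392, 345, 316, 242 bp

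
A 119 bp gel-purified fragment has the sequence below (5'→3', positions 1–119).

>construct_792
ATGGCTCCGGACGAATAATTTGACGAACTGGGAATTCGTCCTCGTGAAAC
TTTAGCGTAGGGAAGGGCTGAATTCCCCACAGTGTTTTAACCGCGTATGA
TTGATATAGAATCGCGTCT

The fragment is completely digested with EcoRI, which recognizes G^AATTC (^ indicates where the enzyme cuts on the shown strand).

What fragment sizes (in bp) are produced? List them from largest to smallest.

EcoRI sites (GAATTC) start at positions 32, 70.
EcoRI cuts after the first base of each site, so after positions 32, 70.
Linear molecule, 2 cuts → 3 fragments:
  1–32 → 32 bp
  33–70 → 38 bp
  71–119 → 49 bp
Sorted largest to smallest: 49, 38, 32 bp.

49, 38, 32 bp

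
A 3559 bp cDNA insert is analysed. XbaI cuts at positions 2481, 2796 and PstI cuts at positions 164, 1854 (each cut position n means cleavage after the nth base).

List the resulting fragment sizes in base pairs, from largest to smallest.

Combined cut positions (sorted): 164, 1854, 2481, 2796.
Linear molecule, 4 cuts → 5 fragments:
  164 − 0 = 164 bp
  1854 − 164 = 1690 bp
  2481 − 1854 = 627 bp
  2796 − 2481 = 315 bp
  3559 − 2796 = 763 bp
Sorted largest to smallest: 1690, 763, 627, 315, 164 bp.

1690, 763, 627, 315, 164 bp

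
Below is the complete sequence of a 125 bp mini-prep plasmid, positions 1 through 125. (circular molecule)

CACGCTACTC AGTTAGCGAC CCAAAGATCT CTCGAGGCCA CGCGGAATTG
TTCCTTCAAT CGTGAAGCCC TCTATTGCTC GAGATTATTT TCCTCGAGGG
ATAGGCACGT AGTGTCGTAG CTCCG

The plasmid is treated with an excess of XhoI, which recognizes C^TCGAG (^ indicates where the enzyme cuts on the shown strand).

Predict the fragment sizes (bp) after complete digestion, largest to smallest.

XhoI sites (CTCGAG) start at positions 31, 78, 93.
XhoI cuts after the first base of each site, so after positions 31, 78, 93.
Circular molecule, 3 cuts → 3 fragments:
  32–78 → 47 bp
  79–93 → 15 bp
  94–125 then 1–31 → 32 + 31 = 63 bp
Sorted largest to smallest: 63, 47, 15 bp.

63, 47, 15 bp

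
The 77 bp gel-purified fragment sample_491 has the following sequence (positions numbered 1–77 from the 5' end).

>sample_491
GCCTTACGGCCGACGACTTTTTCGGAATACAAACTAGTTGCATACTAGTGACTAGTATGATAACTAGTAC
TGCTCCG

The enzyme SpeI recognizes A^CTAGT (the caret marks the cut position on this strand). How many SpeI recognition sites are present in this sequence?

ACTAGT occurs starting at positions 33, 44, 51, 63.
SpeI cuts at 4 sites.

4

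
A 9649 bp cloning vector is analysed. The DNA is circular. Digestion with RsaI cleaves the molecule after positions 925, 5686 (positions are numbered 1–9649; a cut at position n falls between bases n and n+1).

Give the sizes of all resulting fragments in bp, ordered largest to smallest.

4888, 4761 bp

Circular molecule, 2 cuts → 2 fragments:
  5686 − 925 = 4761 bp
  wrap: 9649 − 5686 + 925 = 4888 bp
Sorted largest to smallest: 4888, 4761 bp.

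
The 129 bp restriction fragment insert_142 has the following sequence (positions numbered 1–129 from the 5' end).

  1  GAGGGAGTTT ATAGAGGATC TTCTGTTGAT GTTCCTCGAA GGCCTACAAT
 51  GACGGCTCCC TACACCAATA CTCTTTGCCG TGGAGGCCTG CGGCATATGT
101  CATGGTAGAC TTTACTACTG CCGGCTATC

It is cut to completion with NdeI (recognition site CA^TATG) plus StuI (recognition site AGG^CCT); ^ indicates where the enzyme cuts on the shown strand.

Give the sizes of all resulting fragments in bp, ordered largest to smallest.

The NdeI site (CATATG) starts at position 94.
NdeI cuts after base 2 of each site, so after position 95.
StuI sites (AGGCCT) start at positions 40, 84.
StuI cuts after base 3 of each site, so after positions 42, 86.
Combined cut positions: 42, 86, 95.
Linear molecule, 3 cuts → 4 fragments:
  1–42 → 42 bp
  43–86 → 44 bp
  87–95 → 9 bp
  96–129 → 34 bp
Sorted largest to smallest: 44, 42, 34, 9 bp.

44, 42, 34, 9 bp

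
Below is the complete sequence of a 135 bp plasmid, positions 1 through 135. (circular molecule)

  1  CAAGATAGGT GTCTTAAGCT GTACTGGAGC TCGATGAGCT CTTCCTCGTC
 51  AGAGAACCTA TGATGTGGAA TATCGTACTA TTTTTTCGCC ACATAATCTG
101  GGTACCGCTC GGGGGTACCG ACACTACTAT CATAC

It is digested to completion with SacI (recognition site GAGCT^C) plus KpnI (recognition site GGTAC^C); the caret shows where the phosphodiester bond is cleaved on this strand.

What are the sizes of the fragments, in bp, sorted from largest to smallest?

65, 48, 13, 9 bp

SacI sites (GAGCTC) start at positions 27, 36.
SacI cuts after base 5 of each site (before the last base), so after positions 31, 40.
KpnI sites (GGTACC) start at positions 101, 114.
KpnI cuts after base 5 of each site (before the last base), so after positions 105, 118.
Combined cut positions: 31, 40, 105, 118.
Circular molecule, 4 cuts → 4 fragments:
  32–40 → 9 bp
  41–105 → 65 bp
  106–118 → 13 bp
  119–135 then 1–31 → 17 + 31 = 48 bp
Sorted largest to smallest: 65, 48, 13, 9 bp.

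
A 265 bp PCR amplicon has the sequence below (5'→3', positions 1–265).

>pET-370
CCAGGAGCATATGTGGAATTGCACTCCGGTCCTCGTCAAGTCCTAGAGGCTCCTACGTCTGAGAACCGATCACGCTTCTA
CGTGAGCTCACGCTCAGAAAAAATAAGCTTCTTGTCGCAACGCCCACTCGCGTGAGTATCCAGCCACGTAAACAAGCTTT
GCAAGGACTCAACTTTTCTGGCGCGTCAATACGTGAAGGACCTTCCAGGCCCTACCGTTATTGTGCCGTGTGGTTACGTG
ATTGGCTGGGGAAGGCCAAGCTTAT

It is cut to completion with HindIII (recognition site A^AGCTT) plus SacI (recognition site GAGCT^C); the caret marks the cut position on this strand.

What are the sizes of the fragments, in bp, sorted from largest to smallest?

104, 88, 49, 17, 7 bp

HindIII sites (AAGCTT) start at positions 105, 154, 258.
HindIII cuts after the first base of each site, so after positions 105, 154, 258.
The SacI site (GAGCTC) starts at position 84.
SacI cuts after base 5 of each site (before the last base), so after position 88.
Combined cut positions: 88, 105, 154, 258.
Linear molecule, 4 cuts → 5 fragments:
  1–88 → 88 bp
  89–105 → 17 bp
  106–154 → 49 bp
  155–258 → 104 bp
  259–265 → 7 bp
Sorted largest to smallest: 104, 88, 49, 17, 7 bp.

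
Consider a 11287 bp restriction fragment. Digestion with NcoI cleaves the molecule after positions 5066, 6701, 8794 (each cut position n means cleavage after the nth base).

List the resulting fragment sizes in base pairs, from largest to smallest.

5066, 2493, 2093, 1635 bp

Linear molecule, 3 cuts → 4 fragments:
  5066 − 0 = 5066 bp
  6701 − 5066 = 1635 bp
  8794 − 6701 = 2093 bp
  11287 − 8794 = 2493 bp
Sorted largest to smallest: 5066, 2493, 2093, 1635 bp.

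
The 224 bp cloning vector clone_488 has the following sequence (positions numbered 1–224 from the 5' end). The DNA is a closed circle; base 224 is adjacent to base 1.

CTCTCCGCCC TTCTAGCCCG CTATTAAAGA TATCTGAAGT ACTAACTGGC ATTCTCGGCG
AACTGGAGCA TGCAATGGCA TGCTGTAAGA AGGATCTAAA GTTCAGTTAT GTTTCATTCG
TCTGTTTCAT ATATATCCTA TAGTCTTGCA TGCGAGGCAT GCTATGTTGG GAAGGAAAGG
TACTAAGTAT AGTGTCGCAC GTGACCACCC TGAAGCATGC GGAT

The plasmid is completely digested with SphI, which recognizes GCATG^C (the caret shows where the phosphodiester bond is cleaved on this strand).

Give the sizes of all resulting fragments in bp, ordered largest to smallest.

77, 70, 58, 10, 9 bp

SphI sites (GCATGC) start at positions 68, 78, 148, 157, 215.
SphI cuts after base 5 of each site (before the last base), so after positions 72, 82, 152, 161, 219.
Circular molecule, 5 cuts → 5 fragments:
  73–82 → 10 bp
  83–152 → 70 bp
  153–161 → 9 bp
  162–219 → 58 bp
  220–224 then 1–72 → 5 + 72 = 77 bp
Sorted largest to smallest: 77, 70, 58, 10, 9 bp.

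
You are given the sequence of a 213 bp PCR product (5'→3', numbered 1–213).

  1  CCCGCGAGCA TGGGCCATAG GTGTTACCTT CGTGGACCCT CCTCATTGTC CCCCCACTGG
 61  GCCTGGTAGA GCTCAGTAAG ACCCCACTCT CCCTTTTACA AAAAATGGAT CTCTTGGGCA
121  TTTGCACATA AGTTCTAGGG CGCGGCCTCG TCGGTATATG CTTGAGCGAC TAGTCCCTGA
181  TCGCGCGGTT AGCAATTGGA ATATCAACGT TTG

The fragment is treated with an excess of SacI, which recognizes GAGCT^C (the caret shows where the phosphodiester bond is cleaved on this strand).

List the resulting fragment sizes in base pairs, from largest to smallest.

The SacI site (GAGCTC) starts at position 69.
SacI cuts after base 5 of each site (before the last base), so after position 73.
Linear molecule, 1 cut → 2 fragments:
  1–73 → 73 bp
  74–213 → 140 bp
Sorted largest to smallest: 140, 73 bp.

140, 73 bp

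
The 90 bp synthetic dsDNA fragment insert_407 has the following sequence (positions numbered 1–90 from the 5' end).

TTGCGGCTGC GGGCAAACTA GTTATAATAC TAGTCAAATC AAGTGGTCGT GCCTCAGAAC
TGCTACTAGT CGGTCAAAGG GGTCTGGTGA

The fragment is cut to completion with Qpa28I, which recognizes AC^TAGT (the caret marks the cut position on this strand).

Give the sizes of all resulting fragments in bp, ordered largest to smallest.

Qpa28I sites (ACTAGT) start at positions 17, 29, 65.
Qpa28I cuts after base 2 of each site, so after positions 18, 30, 66.
Linear molecule, 3 cuts → 4 fragments:
  1–18 → 18 bp
  19–30 → 12 bp
  31–66 → 36 bp
  67–90 → 24 bp
Sorted largest to smallest: 36, 24, 18, 12 bp.

36, 24, 18, 12 bp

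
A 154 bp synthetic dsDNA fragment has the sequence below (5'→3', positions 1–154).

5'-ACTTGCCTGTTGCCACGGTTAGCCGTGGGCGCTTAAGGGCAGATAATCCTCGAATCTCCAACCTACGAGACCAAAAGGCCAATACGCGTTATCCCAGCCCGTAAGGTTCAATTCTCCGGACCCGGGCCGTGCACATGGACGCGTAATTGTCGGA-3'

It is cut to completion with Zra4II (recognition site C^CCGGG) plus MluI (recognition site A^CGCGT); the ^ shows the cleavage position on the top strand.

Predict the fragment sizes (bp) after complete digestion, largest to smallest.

84, 37, 18, 15 bp

The Zra4II site (CCCGGG) starts at position 121.
Zra4II cuts after the first base of each site, so after position 121.
MluI sites (ACGCGT) start at positions 84, 139.
MluI cuts after the first base of each site, so after positions 84, 139.
Combined cut positions: 84, 121, 139.
Linear molecule, 3 cuts → 4 fragments:
  1–84 → 84 bp
  85–121 → 37 bp
  122–139 → 18 bp
  140–154 → 15 bp
Sorted largest to smallest: 84, 37, 18, 15 bp.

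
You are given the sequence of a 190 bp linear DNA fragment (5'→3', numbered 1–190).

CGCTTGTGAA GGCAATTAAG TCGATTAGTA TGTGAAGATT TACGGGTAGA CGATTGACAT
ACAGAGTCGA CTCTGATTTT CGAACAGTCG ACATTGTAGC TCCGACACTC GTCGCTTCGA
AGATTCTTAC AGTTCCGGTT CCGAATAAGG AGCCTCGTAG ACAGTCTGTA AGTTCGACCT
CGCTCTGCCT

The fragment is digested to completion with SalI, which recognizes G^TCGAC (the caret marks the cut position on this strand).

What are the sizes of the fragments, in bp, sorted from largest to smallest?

SalI sites (GTCGAC) start at positions 66, 87.
SalI cuts after the first base of each site, so after positions 66, 87.
Linear molecule, 2 cuts → 3 fragments:
  1–66 → 66 bp
  67–87 → 21 bp
  88–190 → 103 bp
Sorted largest to smallest: 103, 66, 21 bp.

103, 66, 21 bp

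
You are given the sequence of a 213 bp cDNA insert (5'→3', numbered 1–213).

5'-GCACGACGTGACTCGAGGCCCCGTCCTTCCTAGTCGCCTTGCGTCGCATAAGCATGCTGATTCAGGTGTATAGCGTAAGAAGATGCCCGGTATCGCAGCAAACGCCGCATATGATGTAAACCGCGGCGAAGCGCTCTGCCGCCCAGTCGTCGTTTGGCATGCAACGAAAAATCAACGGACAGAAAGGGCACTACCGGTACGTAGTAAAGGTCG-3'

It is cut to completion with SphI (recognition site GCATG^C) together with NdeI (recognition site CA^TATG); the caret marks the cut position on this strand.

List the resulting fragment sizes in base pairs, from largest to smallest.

56, 53, 52, 52 bp

SphI sites (GCATGC) start at positions 52, 157.
SphI cuts after base 5 of each site (before the last base), so after positions 56, 161.
The NdeI site (CATATG) starts at position 108.
NdeI cuts after base 2 of each site, so after position 109.
Combined cut positions: 56, 109, 161.
Linear molecule, 3 cuts → 4 fragments:
  1–56 → 56 bp
  57–109 → 53 bp
  110–161 → 52 bp
  162–213 → 52 bp
Sorted largest to smallest: 56, 53, 52, 52 bp.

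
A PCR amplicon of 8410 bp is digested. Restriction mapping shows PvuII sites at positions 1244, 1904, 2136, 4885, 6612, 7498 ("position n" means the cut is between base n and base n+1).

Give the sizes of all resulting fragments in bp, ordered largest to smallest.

2749, 1727, 1244, 912, 886, 660, 232 bp

Linear molecule, 6 cuts → 7 fragments:
  1244 − 0 = 1244 bp
  1904 − 1244 = 660 bp
  2136 − 1904 = 232 bp
  4885 − 2136 = 2749 bp
  6612 − 4885 = 1727 bp
  7498 − 6612 = 886 bp
  8410 − 7498 = 912 bp
Sorted largest to smallest: 2749, 1727, 1244, 912, 886, 660, 232 bp.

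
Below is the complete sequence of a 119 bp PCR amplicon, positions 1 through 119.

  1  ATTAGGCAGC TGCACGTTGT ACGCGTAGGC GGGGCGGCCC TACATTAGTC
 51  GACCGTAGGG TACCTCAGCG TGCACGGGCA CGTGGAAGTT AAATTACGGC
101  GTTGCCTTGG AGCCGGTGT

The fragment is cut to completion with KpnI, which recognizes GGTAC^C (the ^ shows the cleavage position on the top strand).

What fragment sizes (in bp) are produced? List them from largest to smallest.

The KpnI site (GGTACC) starts at position 59.
KpnI cuts after base 5 of each site (before the last base), so after position 63.
Linear molecule, 1 cut → 2 fragments:
  1–63 → 63 bp
  64–119 → 56 bp
Sorted largest to smallest: 63, 56 bp.

63, 56 bp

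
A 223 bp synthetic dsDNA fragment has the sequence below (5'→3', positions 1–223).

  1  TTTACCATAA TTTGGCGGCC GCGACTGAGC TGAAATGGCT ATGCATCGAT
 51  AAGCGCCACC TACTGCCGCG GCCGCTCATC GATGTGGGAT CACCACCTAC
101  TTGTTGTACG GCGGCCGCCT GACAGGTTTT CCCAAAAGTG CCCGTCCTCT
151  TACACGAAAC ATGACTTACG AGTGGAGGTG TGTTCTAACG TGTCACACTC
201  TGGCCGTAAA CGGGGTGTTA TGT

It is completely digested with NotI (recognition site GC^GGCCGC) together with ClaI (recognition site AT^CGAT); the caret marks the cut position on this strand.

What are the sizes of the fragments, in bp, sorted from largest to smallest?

NotI sites (GCGGCCGC) start at positions 15, 68, 111.
NotI cuts after base 2 of each site, so after positions 16, 69, 112.
ClaI sites (ATCGAT) start at positions 45, 78.
ClaI cuts after base 2 of each site, so after positions 46, 79.
Combined cut positions: 16, 46, 69, 79, 112.
Linear molecule, 5 cuts → 6 fragments:
  1–16 → 16 bp
  17–46 → 30 bp
  47–69 → 23 bp
  70–79 → 10 bp
  80–112 → 33 bp
  113–223 → 111 bp
Sorted largest to smallest: 111, 33, 30, 23, 16, 10 bp.

111, 33, 30, 23, 16, 10 bp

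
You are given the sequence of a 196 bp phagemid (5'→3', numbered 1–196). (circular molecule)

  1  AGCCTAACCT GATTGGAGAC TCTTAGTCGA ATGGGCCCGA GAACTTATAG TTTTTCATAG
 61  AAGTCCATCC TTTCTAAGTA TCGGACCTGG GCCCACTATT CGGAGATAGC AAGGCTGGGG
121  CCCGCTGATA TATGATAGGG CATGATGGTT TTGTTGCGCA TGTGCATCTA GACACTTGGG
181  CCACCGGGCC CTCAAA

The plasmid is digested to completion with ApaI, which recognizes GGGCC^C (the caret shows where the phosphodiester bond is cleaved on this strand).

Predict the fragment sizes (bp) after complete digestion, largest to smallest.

68, 56, 43, 29 bp

ApaI sites (GGGCCC) start at positions 33, 89, 118, 186.
ApaI cuts after base 5 of each site (before the last base), so after positions 37, 93, 122, 190.
Circular molecule, 4 cuts → 4 fragments:
  38–93 → 56 bp
  94–122 → 29 bp
  123–190 → 68 bp
  191–196 then 1–37 → 6 + 37 = 43 bp
Sorted largest to smallest: 68, 56, 43, 29 bp.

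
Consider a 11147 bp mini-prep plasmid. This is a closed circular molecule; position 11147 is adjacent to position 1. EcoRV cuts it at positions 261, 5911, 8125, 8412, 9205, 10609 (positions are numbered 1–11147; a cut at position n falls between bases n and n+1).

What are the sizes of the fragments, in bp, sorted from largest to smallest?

Circular molecule, 6 cuts → 6 fragments:
  5911 − 261 = 5650 bp
  8125 − 5911 = 2214 bp
  8412 − 8125 = 287 bp
  9205 − 8412 = 793 bp
  10609 − 9205 = 1404 bp
  wrap: 11147 − 10609 + 261 = 799 bp
Sorted largest to smallest: 5650, 2214, 1404, 799, 793, 287 bp.

5650, 2214, 1404, 799, 793, 287 bp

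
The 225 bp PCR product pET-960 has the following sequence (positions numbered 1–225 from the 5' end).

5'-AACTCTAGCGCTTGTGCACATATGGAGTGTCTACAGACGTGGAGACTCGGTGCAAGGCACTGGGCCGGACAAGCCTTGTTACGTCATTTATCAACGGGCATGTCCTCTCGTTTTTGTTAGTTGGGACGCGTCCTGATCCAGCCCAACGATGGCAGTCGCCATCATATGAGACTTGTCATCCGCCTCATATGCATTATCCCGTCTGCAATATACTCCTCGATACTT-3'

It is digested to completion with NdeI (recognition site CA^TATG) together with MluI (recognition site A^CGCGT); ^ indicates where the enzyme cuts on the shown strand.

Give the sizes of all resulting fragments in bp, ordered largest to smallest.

106, 38, 38, 23, 20 bp

NdeI sites (CATATG) start at positions 19, 163, 186.
NdeI cuts after base 2 of each site, so after positions 20, 164, 187.
The MluI site (ACGCGT) starts at position 126.
MluI cuts after the first base of each site, so after position 126.
Combined cut positions: 20, 126, 164, 187.
Linear molecule, 4 cuts → 5 fragments:
  1–20 → 20 bp
  21–126 → 106 bp
  127–164 → 38 bp
  165–187 → 23 bp
  188–225 → 38 bp
Sorted largest to smallest: 106, 38, 38, 23, 20 bp.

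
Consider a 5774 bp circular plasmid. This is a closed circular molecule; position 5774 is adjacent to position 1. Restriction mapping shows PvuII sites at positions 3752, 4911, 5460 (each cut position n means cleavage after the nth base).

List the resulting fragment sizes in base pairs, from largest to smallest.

4066, 1159, 549 bp

Circular molecule, 3 cuts → 3 fragments:
  4911 − 3752 = 1159 bp
  5460 − 4911 = 549 bp
  wrap: 5774 − 5460 + 3752 = 4066 bp
Sorted largest to smallest: 4066, 1159, 549 bp.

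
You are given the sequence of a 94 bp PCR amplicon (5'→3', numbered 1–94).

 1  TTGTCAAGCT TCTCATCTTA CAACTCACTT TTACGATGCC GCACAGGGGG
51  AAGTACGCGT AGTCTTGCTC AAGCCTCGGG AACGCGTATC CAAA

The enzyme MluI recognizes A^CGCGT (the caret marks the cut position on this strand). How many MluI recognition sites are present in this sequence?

ACGCGT occurs starting at positions 55, 82.
MluI cuts at 2 sites.

2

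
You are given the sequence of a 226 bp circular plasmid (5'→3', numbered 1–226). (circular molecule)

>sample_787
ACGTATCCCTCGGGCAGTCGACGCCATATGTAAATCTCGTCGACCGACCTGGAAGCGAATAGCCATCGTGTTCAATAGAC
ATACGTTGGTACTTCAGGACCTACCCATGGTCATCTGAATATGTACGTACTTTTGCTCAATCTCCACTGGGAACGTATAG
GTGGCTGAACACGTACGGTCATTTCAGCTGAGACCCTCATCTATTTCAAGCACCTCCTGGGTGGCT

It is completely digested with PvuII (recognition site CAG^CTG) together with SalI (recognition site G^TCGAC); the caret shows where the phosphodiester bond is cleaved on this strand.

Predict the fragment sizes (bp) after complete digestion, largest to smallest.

The PvuII site (CAGCTG) starts at position 185.
PvuII cuts after base 3 of each site, so after position 187.
SalI sites (GTCGAC) start at positions 17, 39.
SalI cuts after the first base of each site, so after positions 17, 39.
Combined cut positions: 17, 39, 187.
Circular molecule, 3 cuts → 3 fragments:
  18–39 → 22 bp
  40–187 → 148 bp
  188–226 then 1–17 → 39 + 17 = 56 bp
Sorted largest to smallest: 148, 56, 22 bp.

148, 56, 22 bp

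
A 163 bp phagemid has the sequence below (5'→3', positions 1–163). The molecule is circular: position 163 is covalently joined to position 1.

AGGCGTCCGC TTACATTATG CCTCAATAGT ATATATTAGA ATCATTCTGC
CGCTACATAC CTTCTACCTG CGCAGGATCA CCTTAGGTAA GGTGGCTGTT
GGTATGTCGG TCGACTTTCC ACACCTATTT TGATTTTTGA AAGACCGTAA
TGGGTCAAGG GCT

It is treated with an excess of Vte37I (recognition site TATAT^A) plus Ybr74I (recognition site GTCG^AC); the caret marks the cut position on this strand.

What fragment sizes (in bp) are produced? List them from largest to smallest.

84, 79 bp

The Vte37I site (TATATA) starts at position 30.
Vte37I cuts after base 5 of each site (before the last base), so after position 34.
The Ybr74I site (GTCGAC) starts at position 110.
Ybr74I cuts after base 4 of each site, so after position 113.
Combined cut positions: 34, 113.
Circular molecule, 2 cuts → 2 fragments:
  35–113 → 79 bp
  114–163 then 1–34 → 50 + 34 = 84 bp
Sorted largest to smallest: 84, 79 bp.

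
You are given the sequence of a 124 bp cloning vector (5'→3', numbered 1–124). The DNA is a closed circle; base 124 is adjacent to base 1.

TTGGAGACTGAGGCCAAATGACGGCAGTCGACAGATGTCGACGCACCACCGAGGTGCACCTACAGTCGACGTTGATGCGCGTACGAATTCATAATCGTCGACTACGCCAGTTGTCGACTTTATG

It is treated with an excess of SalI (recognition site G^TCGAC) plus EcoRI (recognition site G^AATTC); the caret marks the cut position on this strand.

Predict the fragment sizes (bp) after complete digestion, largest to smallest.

SalI sites (GTCGAC) start at positions 27, 37, 65, 97, 113.
SalI cuts after the first base of each site, so after positions 27, 37, 65, 97, 113.
The EcoRI site (GAATTC) starts at position 85.
EcoRI cuts after the first base of each site, so after position 85.
Combined cut positions: 27, 37, 65, 85, 97, 113.
Circular molecule, 6 cuts → 6 fragments:
  28–37 → 10 bp
  38–65 → 28 bp
  66–85 → 20 bp
  86–97 → 12 bp
  98–113 → 16 bp
  114–124 then 1–27 → 11 + 27 = 38 bp
Sorted largest to smallest: 38, 28, 20, 16, 12, 10 bp.

38, 28, 20, 16, 12, 10 bp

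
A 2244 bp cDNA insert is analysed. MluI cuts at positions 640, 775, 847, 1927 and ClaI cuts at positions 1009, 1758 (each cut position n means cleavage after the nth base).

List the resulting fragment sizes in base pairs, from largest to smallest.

Combined cut positions (sorted): 640, 775, 847, 1009, 1758, 1927.
Linear molecule, 6 cuts → 7 fragments:
  640 − 0 = 640 bp
  775 − 640 = 135 bp
  847 − 775 = 72 bp
  1009 − 847 = 162 bp
  1758 − 1009 = 749 bp
  1927 − 1758 = 169 bp
  2244 − 1927 = 317 bp
Sorted largest to smallest: 749, 640, 317, 169, 162, 135, 72 bp.

749, 640, 317, 169, 162, 135, 72 bp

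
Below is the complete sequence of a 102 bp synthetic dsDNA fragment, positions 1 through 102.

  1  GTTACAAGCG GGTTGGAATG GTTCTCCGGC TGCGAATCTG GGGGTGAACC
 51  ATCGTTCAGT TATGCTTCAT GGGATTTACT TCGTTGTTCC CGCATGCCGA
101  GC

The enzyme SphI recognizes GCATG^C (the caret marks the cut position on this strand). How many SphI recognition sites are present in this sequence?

GCATGC occurs starting at position 92.
SphI cuts at 1 site.

1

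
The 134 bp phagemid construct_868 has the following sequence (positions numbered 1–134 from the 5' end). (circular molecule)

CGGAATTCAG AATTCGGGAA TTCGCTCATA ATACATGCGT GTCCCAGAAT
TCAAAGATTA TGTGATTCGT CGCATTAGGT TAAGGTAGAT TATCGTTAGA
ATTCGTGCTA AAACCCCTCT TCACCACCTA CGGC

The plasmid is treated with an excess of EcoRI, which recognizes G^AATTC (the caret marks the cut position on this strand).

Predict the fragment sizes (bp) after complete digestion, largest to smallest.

EcoRI sites (GAATTC) start at positions 3, 10, 18, 47, 99.
EcoRI cuts after the first base of each site, so after positions 3, 10, 18, 47, 99.
Circular molecule, 5 cuts → 5 fragments:
  4–10 → 7 bp
  11–18 → 8 bp
  19–47 → 29 bp
  48–99 → 52 bp
  100–134 then 1–3 → 35 + 3 = 38 bp
Sorted largest to smallest: 52, 38, 29, 8, 7 bp.

52, 38, 29, 8, 7 bp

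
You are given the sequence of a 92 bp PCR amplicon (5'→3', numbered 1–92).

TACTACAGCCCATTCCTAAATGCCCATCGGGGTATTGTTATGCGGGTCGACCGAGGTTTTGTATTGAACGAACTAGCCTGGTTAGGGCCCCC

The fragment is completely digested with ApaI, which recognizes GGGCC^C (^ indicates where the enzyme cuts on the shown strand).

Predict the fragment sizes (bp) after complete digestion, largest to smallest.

89, 3 bp

The ApaI site (GGGCCC) starts at position 85.
ApaI cuts after base 5 of each site (before the last base), so after position 89.
Linear molecule, 1 cut → 2 fragments:
  1–89 → 89 bp
  90–92 → 3 bp
Sorted largest to smallest: 89, 3 bp.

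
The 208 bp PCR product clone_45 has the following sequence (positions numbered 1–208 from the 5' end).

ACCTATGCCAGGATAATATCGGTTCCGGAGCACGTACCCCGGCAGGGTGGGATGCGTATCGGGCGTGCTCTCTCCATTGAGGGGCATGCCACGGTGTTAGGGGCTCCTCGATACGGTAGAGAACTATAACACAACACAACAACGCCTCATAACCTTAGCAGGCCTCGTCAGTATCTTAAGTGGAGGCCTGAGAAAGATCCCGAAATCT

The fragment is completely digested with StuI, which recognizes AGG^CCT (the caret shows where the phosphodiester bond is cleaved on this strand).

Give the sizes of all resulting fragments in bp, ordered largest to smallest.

162, 24, 22 bp

StuI sites (AGGCCT) start at positions 160, 184.
StuI cuts after base 3 of each site, so after positions 162, 186.
Linear molecule, 2 cuts → 3 fragments:
  1–162 → 162 bp
  163–186 → 24 bp
  187–208 → 22 bp
Sorted largest to smallest: 162, 24, 22 bp.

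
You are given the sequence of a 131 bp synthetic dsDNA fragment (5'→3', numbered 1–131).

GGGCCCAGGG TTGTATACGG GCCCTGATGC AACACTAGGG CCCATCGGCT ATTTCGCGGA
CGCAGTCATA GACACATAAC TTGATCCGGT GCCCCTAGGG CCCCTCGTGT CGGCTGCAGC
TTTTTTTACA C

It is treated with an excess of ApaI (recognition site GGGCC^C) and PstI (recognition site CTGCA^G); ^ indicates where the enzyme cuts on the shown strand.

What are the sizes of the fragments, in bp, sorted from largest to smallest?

ApaI sites (GGGCCC) start at positions 1, 19, 38, 98.
ApaI cuts after base 5 of each site (before the last base), so after positions 5, 23, 42, 102.
The PstI site (CTGCAG) starts at position 114.
PstI cuts after base 5 of each site (before the last base), so after position 118.
Combined cut positions: 5, 23, 42, 102, 118.
Linear molecule, 5 cuts → 6 fragments:
  1–5 → 5 bp
  6–23 → 18 bp
  24–42 → 19 bp
  43–102 → 60 bp
  103–118 → 16 bp
  119–131 → 13 bp
Sorted largest to smallest: 60, 19, 18, 16, 13, 5 bp.

60, 19, 18, 16, 13, 5 bp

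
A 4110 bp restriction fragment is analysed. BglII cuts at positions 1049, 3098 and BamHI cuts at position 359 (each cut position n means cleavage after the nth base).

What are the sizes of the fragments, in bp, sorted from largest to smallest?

2049, 1012, 690, 359 bp

Combined cut positions (sorted): 359, 1049, 3098.
Linear molecule, 3 cuts → 4 fragments:
  359 − 0 = 359 bp
  1049 − 359 = 690 bp
  3098 − 1049 = 2049 bp
  4110 − 3098 = 1012 bp
Sorted largest to smallest: 2049, 1012, 690, 359 bp.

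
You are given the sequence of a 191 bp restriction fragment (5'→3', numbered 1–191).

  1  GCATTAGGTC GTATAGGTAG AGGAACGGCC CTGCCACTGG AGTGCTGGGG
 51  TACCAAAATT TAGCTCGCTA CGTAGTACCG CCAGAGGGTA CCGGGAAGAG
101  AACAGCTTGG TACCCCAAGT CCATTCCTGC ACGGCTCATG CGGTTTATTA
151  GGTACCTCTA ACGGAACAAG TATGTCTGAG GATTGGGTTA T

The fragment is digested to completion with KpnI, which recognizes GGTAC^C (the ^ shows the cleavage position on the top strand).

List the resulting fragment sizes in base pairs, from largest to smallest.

KpnI sites (GGTACC) start at positions 49, 87, 109, 151.
KpnI cuts after base 5 of each site (before the last base), so after positions 53, 91, 113, 155.
Linear molecule, 4 cuts → 5 fragments:
  1–53 → 53 bp
  54–91 → 38 bp
  92–113 → 22 bp
  114–155 → 42 bp
  156–191 → 36 bp
Sorted largest to smallest: 53, 42, 38, 36, 22 bp.

53, 42, 38, 36, 22 bp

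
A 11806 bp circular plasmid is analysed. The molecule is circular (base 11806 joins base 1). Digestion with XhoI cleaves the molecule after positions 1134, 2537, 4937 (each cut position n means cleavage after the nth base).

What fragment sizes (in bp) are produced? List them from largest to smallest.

Circular molecule, 3 cuts → 3 fragments:
  2537 − 1134 = 1403 bp
  4937 − 2537 = 2400 bp
  wrap: 11806 − 4937 + 1134 = 8003 bp
Sorted largest to smallest: 8003, 2400, 1403 bp.

8003, 2400, 1403 bp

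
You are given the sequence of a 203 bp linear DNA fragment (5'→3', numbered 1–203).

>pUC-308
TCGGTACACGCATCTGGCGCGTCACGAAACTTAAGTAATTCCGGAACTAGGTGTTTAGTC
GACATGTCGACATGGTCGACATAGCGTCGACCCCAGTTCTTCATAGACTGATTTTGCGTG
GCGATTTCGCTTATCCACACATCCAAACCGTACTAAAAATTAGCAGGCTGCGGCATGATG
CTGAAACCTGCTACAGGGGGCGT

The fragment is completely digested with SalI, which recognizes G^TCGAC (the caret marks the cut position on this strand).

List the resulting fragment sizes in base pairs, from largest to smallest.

117, 58, 11, 9, 8 bp

SalI sites (GTCGAC) start at positions 58, 66, 75, 86.
SalI cuts after the first base of each site, so after positions 58, 66, 75, 86.
Linear molecule, 4 cuts → 5 fragments:
  1–58 → 58 bp
  59–66 → 8 bp
  67–75 → 9 bp
  76–86 → 11 bp
  87–203 → 117 bp
Sorted largest to smallest: 117, 58, 11, 9, 8 bp.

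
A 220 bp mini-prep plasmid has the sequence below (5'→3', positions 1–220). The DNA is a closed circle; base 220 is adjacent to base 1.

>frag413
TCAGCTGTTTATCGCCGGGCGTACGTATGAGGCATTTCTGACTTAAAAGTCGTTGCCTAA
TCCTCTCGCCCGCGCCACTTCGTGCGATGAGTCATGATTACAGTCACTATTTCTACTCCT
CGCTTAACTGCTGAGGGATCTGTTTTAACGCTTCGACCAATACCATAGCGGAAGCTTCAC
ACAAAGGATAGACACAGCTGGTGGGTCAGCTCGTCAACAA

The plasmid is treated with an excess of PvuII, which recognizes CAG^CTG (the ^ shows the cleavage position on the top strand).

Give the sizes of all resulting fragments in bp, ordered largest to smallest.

PvuII sites (CAGCTG) start at positions 2, 195.
PvuII cuts after base 3 of each site, so after positions 4, 197.
Circular molecule, 2 cuts → 2 fragments:
  5–197 → 193 bp
  198–220 then 1–4 → 23 + 4 = 27 bp
Sorted largest to smallest: 193, 27 bp.

193, 27 bp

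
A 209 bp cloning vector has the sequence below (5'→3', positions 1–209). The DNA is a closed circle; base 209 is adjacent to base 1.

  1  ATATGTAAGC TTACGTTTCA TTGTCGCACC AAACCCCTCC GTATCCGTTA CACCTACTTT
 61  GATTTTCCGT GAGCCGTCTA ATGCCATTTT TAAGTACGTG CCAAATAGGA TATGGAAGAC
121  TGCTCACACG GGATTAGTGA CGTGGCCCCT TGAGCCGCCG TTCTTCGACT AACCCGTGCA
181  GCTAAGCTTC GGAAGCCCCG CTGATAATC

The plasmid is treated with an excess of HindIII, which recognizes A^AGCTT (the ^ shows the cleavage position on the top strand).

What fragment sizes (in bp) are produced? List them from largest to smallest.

HindIII sites (AAGCTT) start at positions 7, 184.
HindIII cuts after the first base of each site, so after positions 7, 184.
Circular molecule, 2 cuts → 2 fragments:
  8–184 → 177 bp
  185–209 then 1–7 → 25 + 7 = 32 bp
Sorted largest to smallest: 177, 32 bp.

177, 32 bp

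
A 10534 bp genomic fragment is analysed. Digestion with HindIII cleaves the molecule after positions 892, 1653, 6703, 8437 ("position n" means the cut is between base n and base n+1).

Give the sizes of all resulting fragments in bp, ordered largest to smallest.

5050, 2097, 1734, 892, 761 bp

Linear molecule, 4 cuts → 5 fragments:
  892 − 0 = 892 bp
  1653 − 892 = 761 bp
  6703 − 1653 = 5050 bp
  8437 − 6703 = 1734 bp
  10534 − 8437 = 2097 bp
Sorted largest to smallest: 5050, 2097, 1734, 892, 761 bp.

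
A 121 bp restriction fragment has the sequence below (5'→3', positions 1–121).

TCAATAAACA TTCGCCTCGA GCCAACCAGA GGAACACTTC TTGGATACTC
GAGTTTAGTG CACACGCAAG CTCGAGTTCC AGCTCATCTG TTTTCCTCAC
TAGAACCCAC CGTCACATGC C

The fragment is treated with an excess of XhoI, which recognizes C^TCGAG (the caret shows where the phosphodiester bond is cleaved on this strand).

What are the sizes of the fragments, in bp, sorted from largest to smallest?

XhoI sites (CTCGAG) start at positions 16, 48, 71.
XhoI cuts after the first base of each site, so after positions 16, 48, 71.
Linear molecule, 3 cuts → 4 fragments:
  1–16 → 16 bp
  17–48 → 32 bp
  49–71 → 23 bp
  72–121 → 50 bp
Sorted largest to smallest: 50, 32, 23, 16 bp.

50, 32, 23, 16 bp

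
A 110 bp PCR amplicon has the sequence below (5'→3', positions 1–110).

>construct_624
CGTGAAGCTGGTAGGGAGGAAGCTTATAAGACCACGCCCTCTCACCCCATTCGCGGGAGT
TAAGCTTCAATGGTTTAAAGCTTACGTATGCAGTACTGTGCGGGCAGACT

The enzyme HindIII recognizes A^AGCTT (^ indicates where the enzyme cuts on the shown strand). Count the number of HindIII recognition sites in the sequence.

3

AAGCTT occurs starting at positions 20, 62, 78.
HindIII cuts at 3 sites.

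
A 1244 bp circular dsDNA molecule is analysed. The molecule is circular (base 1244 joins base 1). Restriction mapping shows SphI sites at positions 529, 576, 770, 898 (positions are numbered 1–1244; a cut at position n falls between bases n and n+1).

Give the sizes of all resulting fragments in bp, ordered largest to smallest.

Circular molecule, 4 cuts → 4 fragments:
  576 − 529 = 47 bp
  770 − 576 = 194 bp
  898 − 770 = 128 bp
  wrap: 1244 − 898 + 529 = 875 bp
Sorted largest to smallest: 875, 194, 128, 47 bp.

875, 194, 128, 47 bp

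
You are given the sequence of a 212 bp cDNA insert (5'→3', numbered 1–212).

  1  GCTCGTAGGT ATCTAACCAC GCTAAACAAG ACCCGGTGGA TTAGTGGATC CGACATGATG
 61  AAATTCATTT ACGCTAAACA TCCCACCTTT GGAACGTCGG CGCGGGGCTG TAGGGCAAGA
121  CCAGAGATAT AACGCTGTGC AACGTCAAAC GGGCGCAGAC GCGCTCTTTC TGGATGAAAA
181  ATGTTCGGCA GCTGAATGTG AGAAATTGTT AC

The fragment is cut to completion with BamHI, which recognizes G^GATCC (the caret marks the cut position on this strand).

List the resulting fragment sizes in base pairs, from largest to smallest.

The BamHI site (GGATCC) starts at position 46.
BamHI cuts after the first base of each site, so after position 46.
Linear molecule, 1 cut → 2 fragments:
  1–46 → 46 bp
  47–212 → 166 bp
Sorted largest to smallest: 166, 46 bp.

166, 46 bp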